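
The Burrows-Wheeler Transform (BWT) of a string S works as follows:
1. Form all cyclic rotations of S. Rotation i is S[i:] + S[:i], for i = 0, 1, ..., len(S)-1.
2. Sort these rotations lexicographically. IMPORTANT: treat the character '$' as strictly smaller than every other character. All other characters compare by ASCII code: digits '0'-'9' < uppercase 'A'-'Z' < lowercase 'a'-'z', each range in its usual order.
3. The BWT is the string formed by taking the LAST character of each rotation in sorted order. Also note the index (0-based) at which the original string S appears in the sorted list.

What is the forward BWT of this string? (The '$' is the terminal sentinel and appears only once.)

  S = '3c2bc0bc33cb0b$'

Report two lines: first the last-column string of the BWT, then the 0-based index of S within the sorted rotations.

All 15 rotations (rotation i = S[i:]+S[:i]):
  rot[0] = 3c2bc0bc33cb0b$
  rot[1] = c2bc0bc33cb0b$3
  rot[2] = 2bc0bc33cb0b$3c
  rot[3] = bc0bc33cb0b$3c2
  rot[4] = c0bc33cb0b$3c2b
  rot[5] = 0bc33cb0b$3c2bc
  rot[6] = bc33cb0b$3c2bc0
  rot[7] = c33cb0b$3c2bc0b
  rot[8] = 33cb0b$3c2bc0bc
  rot[9] = 3cb0b$3c2bc0bc3
  rot[10] = cb0b$3c2bc0bc33
  rot[11] = b0b$3c2bc0bc33c
  rot[12] = 0b$3c2bc0bc33cb
  rot[13] = b$3c2bc0bc33cb0
  rot[14] = $3c2bc0bc33cb0b
Sorted (with $ < everything):
  sorted[0] = $3c2bc0bc33cb0b  (last char: 'b')
  sorted[1] = 0b$3c2bc0bc33cb  (last char: 'b')
  sorted[2] = 0bc33cb0b$3c2bc  (last char: 'c')
  sorted[3] = 2bc0bc33cb0b$3c  (last char: 'c')
  sorted[4] = 33cb0b$3c2bc0bc  (last char: 'c')
  sorted[5] = 3c2bc0bc33cb0b$  (last char: '$')
  sorted[6] = 3cb0b$3c2bc0bc3  (last char: '3')
  sorted[7] = b$3c2bc0bc33cb0  (last char: '0')
  sorted[8] = b0b$3c2bc0bc33c  (last char: 'c')
  sorted[9] = bc0bc33cb0b$3c2  (last char: '2')
  sorted[10] = bc33cb0b$3c2bc0  (last char: '0')
  sorted[11] = c0bc33cb0b$3c2b  (last char: 'b')
  sorted[12] = c2bc0bc33cb0b$3  (last char: '3')
  sorted[13] = c33cb0b$3c2bc0b  (last char: 'b')
  sorted[14] = cb0b$3c2bc0bc33  (last char: '3')
Last column: bbccc$30c20b3b3
Original string S is at sorted index 5

Answer: bbccc$30c20b3b3
5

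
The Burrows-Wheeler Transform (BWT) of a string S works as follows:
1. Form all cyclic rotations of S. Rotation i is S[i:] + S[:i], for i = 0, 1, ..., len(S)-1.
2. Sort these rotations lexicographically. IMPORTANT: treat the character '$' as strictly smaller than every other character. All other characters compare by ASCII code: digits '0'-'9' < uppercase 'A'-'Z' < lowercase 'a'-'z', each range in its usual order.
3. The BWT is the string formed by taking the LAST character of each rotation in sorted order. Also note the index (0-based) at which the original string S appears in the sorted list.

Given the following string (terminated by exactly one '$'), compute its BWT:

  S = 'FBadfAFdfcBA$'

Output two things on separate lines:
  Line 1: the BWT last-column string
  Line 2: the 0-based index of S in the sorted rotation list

Answer: ABfcF$ABfaFdd
5

Derivation:
All 13 rotations (rotation i = S[i:]+S[:i]):
  rot[0] = FBadfAFdfcBA$
  rot[1] = BadfAFdfcBA$F
  rot[2] = adfAFdfcBA$FB
  rot[3] = dfAFdfcBA$FBa
  rot[4] = fAFdfcBA$FBad
  rot[5] = AFdfcBA$FBadf
  rot[6] = FdfcBA$FBadfA
  rot[7] = dfcBA$FBadfAF
  rot[8] = fcBA$FBadfAFd
  rot[9] = cBA$FBadfAFdf
  rot[10] = BA$FBadfAFdfc
  rot[11] = A$FBadfAFdfcB
  rot[12] = $FBadfAFdfcBA
Sorted (with $ < everything):
  sorted[0] = $FBadfAFdfcBA  (last char: 'A')
  sorted[1] = A$FBadfAFdfcB  (last char: 'B')
  sorted[2] = AFdfcBA$FBadf  (last char: 'f')
  sorted[3] = BA$FBadfAFdfc  (last char: 'c')
  sorted[4] = BadfAFdfcBA$F  (last char: 'F')
  sorted[5] = FBadfAFdfcBA$  (last char: '$')
  sorted[6] = FdfcBA$FBadfA  (last char: 'A')
  sorted[7] = adfAFdfcBA$FB  (last char: 'B')
  sorted[8] = cBA$FBadfAFdf  (last char: 'f')
  sorted[9] = dfAFdfcBA$FBa  (last char: 'a')
  sorted[10] = dfcBA$FBadfAF  (last char: 'F')
  sorted[11] = fAFdfcBA$FBad  (last char: 'd')
  sorted[12] = fcBA$FBadfAFd  (last char: 'd')
Last column: ABfcF$ABfaFdd
Original string S is at sorted index 5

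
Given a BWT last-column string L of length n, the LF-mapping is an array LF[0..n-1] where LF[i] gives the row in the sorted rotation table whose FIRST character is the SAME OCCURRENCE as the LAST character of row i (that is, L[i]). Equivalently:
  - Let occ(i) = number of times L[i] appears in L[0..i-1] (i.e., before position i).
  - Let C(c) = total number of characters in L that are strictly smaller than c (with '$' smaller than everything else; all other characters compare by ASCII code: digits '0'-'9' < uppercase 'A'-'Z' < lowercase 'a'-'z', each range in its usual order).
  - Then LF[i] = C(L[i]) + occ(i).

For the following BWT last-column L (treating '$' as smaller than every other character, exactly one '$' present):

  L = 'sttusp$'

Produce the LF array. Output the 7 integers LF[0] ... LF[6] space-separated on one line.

Char counts: '$':1, 'p':1, 's':2, 't':2, 'u':1
C (first-col start): C('$')=0, C('p')=1, C('s')=2, C('t')=4, C('u')=6
L[0]='s': occ=0, LF[0]=C('s')+0=2+0=2
L[1]='t': occ=0, LF[1]=C('t')+0=4+0=4
L[2]='t': occ=1, LF[2]=C('t')+1=4+1=5
L[3]='u': occ=0, LF[3]=C('u')+0=6+0=6
L[4]='s': occ=1, LF[4]=C('s')+1=2+1=3
L[5]='p': occ=0, LF[5]=C('p')+0=1+0=1
L[6]='$': occ=0, LF[6]=C('$')+0=0+0=0

Answer: 2 4 5 6 3 1 0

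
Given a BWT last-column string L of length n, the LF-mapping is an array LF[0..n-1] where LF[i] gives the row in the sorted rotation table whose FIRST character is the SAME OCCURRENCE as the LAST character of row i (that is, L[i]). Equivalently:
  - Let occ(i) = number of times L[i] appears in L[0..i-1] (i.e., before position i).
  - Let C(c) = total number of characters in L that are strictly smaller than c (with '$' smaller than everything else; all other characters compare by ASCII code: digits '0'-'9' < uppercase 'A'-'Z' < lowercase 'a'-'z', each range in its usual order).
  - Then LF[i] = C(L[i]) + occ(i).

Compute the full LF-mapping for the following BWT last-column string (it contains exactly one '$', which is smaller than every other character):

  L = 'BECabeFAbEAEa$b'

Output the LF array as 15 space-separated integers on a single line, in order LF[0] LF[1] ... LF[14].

Answer: 3 5 4 9 11 14 8 1 12 6 2 7 10 0 13

Derivation:
Char counts: '$':1, 'A':2, 'B':1, 'C':1, 'E':3, 'F':1, 'a':2, 'b':3, 'e':1
C (first-col start): C('$')=0, C('A')=1, C('B')=3, C('C')=4, C('E')=5, C('F')=8, C('a')=9, C('b')=11, C('e')=14
L[0]='B': occ=0, LF[0]=C('B')+0=3+0=3
L[1]='E': occ=0, LF[1]=C('E')+0=5+0=5
L[2]='C': occ=0, LF[2]=C('C')+0=4+0=4
L[3]='a': occ=0, LF[3]=C('a')+0=9+0=9
L[4]='b': occ=0, LF[4]=C('b')+0=11+0=11
L[5]='e': occ=0, LF[5]=C('e')+0=14+0=14
L[6]='F': occ=0, LF[6]=C('F')+0=8+0=8
L[7]='A': occ=0, LF[7]=C('A')+0=1+0=1
L[8]='b': occ=1, LF[8]=C('b')+1=11+1=12
L[9]='E': occ=1, LF[9]=C('E')+1=5+1=6
L[10]='A': occ=1, LF[10]=C('A')+1=1+1=2
L[11]='E': occ=2, LF[11]=C('E')+2=5+2=7
L[12]='a': occ=1, LF[12]=C('a')+1=9+1=10
L[13]='$': occ=0, LF[13]=C('$')+0=0+0=0
L[14]='b': occ=2, LF[14]=C('b')+2=11+2=13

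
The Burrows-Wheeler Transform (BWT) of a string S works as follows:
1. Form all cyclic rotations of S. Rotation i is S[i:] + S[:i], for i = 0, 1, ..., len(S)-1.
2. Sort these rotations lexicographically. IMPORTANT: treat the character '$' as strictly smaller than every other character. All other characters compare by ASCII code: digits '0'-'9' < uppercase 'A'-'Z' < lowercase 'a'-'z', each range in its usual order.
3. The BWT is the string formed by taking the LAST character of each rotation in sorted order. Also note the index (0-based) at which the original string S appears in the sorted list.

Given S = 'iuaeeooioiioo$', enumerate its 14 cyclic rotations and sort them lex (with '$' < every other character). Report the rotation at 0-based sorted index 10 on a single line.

Answer: oioiioo$iuaeeo

Derivation:
All 14 rotations (rotation i = S[i:]+S[:i]):
  rot[0] = iuaeeooioiioo$
  rot[1] = uaeeooioiioo$i
  rot[2] = aeeooioiioo$iu
  rot[3] = eeooioiioo$iua
  rot[4] = eooioiioo$iuae
  rot[5] = ooioiioo$iuaee
  rot[6] = oioiioo$iuaeeo
  rot[7] = ioiioo$iuaeeoo
  rot[8] = oiioo$iuaeeooi
  rot[9] = iioo$iuaeeooio
  rot[10] = ioo$iuaeeooioi
  rot[11] = oo$iuaeeooioii
  rot[12] = o$iuaeeooioiio
  rot[13] = $iuaeeooioiioo
Sorted (with $ < everything):
  sorted[0] = $iuaeeooioiioo
  sorted[1] = aeeooioiioo$iu
  sorted[2] = eeooioiioo$iua
  sorted[3] = eooioiioo$iuae
  sorted[4] = iioo$iuaeeooio
  sorted[5] = ioiioo$iuaeeoo
  sorted[6] = ioo$iuaeeooioi
  sorted[7] = iuaeeooioiioo$
  sorted[8] = o$iuaeeooioiio
  sorted[9] = oiioo$iuaeeooi
  sorted[10] = oioiioo$iuaeeo
  sorted[11] = oo$iuaeeooioii
  sorted[12] = ooioiioo$iuaee
  sorted[13] = uaeeooioiioo$i
sorted[10] = oioiioo$iuaeeo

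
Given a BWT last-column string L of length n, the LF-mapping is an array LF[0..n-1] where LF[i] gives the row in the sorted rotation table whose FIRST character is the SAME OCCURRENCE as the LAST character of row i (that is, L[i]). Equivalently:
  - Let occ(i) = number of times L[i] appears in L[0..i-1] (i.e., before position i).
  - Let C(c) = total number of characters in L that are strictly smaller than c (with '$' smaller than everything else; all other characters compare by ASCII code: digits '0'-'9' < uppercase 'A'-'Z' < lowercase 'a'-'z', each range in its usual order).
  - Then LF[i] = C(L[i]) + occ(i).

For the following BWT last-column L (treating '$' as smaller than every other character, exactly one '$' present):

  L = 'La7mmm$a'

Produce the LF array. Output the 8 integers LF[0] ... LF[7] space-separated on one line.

Answer: 2 3 1 5 6 7 0 4

Derivation:
Char counts: '$':1, '7':1, 'L':1, 'a':2, 'm':3
C (first-col start): C('$')=0, C('7')=1, C('L')=2, C('a')=3, C('m')=5
L[0]='L': occ=0, LF[0]=C('L')+0=2+0=2
L[1]='a': occ=0, LF[1]=C('a')+0=3+0=3
L[2]='7': occ=0, LF[2]=C('7')+0=1+0=1
L[3]='m': occ=0, LF[3]=C('m')+0=5+0=5
L[4]='m': occ=1, LF[4]=C('m')+1=5+1=6
L[5]='m': occ=2, LF[5]=C('m')+2=5+2=7
L[6]='$': occ=0, LF[6]=C('$')+0=0+0=0
L[7]='a': occ=1, LF[7]=C('a')+1=3+1=4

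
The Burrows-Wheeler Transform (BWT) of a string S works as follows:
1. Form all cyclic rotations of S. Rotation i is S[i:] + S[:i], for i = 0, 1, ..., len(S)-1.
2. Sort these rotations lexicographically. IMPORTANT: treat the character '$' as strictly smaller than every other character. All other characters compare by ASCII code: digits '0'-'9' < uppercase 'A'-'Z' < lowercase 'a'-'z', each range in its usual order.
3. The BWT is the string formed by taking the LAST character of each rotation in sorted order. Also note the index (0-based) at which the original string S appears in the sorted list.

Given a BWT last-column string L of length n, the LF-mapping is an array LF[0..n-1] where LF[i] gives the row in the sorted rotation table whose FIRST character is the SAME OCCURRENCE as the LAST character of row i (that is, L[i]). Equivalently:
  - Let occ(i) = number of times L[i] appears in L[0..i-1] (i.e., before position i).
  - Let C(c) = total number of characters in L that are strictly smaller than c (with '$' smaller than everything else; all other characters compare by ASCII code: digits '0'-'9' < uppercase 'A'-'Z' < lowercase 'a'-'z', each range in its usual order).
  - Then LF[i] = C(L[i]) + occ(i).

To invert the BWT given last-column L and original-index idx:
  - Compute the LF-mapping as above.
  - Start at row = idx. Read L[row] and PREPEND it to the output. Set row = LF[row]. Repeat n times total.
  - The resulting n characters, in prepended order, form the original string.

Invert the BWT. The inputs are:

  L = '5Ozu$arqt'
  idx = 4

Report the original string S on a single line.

Answer: quartzO5$

Derivation:
LF mapping: 1 2 8 7 0 3 5 4 6
Walk LF starting at row 4, prepending L[row]:
  step 1: row=4, L[4]='$', prepend. Next row=LF[4]=0
  step 2: row=0, L[0]='5', prepend. Next row=LF[0]=1
  step 3: row=1, L[1]='O', prepend. Next row=LF[1]=2
  step 4: row=2, L[2]='z', prepend. Next row=LF[2]=8
  step 5: row=8, L[8]='t', prepend. Next row=LF[8]=6
  step 6: row=6, L[6]='r', prepend. Next row=LF[6]=5
  step 7: row=5, L[5]='a', prepend. Next row=LF[5]=3
  step 8: row=3, L[3]='u', prepend. Next row=LF[3]=7
  step 9: row=7, L[7]='q', prepend. Next row=LF[7]=4
Reversed output: quartzO5$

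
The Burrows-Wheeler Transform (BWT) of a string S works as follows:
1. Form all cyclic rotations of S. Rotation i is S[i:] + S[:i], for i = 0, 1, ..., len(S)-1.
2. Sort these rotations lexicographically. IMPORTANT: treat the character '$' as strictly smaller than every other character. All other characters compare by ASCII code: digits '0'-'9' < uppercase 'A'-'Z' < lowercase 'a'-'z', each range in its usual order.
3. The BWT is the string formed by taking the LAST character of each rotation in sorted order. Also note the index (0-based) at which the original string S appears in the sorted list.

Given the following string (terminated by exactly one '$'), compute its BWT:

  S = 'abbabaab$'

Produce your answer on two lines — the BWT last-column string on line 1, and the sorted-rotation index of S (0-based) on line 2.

All 9 rotations (rotation i = S[i:]+S[:i]):
  rot[0] = abbabaab$
  rot[1] = bbabaab$a
  rot[2] = babaab$ab
  rot[3] = abaab$abb
  rot[4] = baab$abba
  rot[5] = aab$abbab
  rot[6] = ab$abbaba
  rot[7] = b$abbabaa
  rot[8] = $abbabaab
Sorted (with $ < everything):
  sorted[0] = $abbabaab  (last char: 'b')
  sorted[1] = aab$abbab  (last char: 'b')
  sorted[2] = ab$abbaba  (last char: 'a')
  sorted[3] = abaab$abb  (last char: 'b')
  sorted[4] = abbabaab$  (last char: '$')
  sorted[5] = b$abbabaa  (last char: 'a')
  sorted[6] = baab$abba  (last char: 'a')
  sorted[7] = babaab$ab  (last char: 'b')
  sorted[8] = bbabaab$a  (last char: 'a')
Last column: bbab$aaba
Original string S is at sorted index 4

Answer: bbab$aaba
4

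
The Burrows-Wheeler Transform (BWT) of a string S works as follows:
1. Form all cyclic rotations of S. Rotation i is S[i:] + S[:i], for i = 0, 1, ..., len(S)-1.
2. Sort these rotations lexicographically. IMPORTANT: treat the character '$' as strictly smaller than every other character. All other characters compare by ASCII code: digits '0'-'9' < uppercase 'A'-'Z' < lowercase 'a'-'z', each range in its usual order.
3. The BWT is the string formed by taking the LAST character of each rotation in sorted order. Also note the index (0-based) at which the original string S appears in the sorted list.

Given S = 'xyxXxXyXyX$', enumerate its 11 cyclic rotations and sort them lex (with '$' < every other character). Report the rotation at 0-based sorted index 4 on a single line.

Answer: XyXyX$xyxXx

Derivation:
All 11 rotations (rotation i = S[i:]+S[:i]):
  rot[0] = xyxXxXyXyX$
  rot[1] = yxXxXyXyX$x
  rot[2] = xXxXyXyX$xy
  rot[3] = XxXyXyX$xyx
  rot[4] = xXyXyX$xyxX
  rot[5] = XyXyX$xyxXx
  rot[6] = yXyX$xyxXxX
  rot[7] = XyX$xyxXxXy
  rot[8] = yX$xyxXxXyX
  rot[9] = X$xyxXxXyXy
  rot[10] = $xyxXxXyXyX
Sorted (with $ < everything):
  sorted[0] = $xyxXxXyXyX
  sorted[1] = X$xyxXxXyXy
  sorted[2] = XxXyXyX$xyx
  sorted[3] = XyX$xyxXxXy
  sorted[4] = XyXyX$xyxXx
  sorted[5] = xXxXyXyX$xy
  sorted[6] = xXyXyX$xyxX
  sorted[7] = xyxXxXyXyX$
  sorted[8] = yX$xyxXxXyX
  sorted[9] = yXyX$xyxXxX
  sorted[10] = yxXxXyXyX$x
sorted[4] = XyXyX$xyxXx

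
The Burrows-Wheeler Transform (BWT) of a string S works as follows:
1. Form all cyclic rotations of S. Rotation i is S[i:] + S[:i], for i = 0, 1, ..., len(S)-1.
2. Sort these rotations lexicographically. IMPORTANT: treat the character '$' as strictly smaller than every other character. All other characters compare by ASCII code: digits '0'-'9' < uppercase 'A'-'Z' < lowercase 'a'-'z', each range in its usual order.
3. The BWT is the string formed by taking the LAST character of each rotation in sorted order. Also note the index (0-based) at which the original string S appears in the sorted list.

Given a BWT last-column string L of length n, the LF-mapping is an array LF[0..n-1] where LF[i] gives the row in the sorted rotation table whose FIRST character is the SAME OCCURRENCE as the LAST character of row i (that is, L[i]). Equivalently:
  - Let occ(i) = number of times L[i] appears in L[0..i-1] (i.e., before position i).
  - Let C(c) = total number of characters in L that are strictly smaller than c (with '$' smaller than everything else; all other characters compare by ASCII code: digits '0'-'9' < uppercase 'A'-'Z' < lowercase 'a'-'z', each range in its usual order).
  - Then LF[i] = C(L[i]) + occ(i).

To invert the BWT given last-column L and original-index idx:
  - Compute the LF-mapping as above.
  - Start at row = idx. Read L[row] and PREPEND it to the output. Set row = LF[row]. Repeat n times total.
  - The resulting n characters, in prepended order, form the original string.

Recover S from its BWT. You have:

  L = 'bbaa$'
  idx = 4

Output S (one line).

Answer: baab$

Derivation:
LF mapping: 3 4 1 2 0
Walk LF starting at row 4, prepending L[row]:
  step 1: row=4, L[4]='$', prepend. Next row=LF[4]=0
  step 2: row=0, L[0]='b', prepend. Next row=LF[0]=3
  step 3: row=3, L[3]='a', prepend. Next row=LF[3]=2
  step 4: row=2, L[2]='a', prepend. Next row=LF[2]=1
  step 5: row=1, L[1]='b', prepend. Next row=LF[1]=4
Reversed output: baab$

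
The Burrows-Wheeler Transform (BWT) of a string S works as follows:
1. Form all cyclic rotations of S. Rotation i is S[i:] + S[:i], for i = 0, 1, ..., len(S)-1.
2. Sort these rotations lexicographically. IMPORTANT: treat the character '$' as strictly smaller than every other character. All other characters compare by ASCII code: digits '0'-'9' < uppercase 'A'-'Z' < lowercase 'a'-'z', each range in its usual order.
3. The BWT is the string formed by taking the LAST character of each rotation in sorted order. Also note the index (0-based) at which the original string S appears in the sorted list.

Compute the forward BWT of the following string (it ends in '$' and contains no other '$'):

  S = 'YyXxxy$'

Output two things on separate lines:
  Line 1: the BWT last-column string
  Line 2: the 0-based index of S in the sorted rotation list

All 7 rotations (rotation i = S[i:]+S[:i]):
  rot[0] = YyXxxy$
  rot[1] = yXxxy$Y
  rot[2] = Xxxy$Yy
  rot[3] = xxy$YyX
  rot[4] = xy$YyXx
  rot[5] = y$YyXxx
  rot[6] = $YyXxxy
Sorted (with $ < everything):
  sorted[0] = $YyXxxy  (last char: 'y')
  sorted[1] = Xxxy$Yy  (last char: 'y')
  sorted[2] = YyXxxy$  (last char: '$')
  sorted[3] = xxy$YyX  (last char: 'X')
  sorted[4] = xy$YyXx  (last char: 'x')
  sorted[5] = y$YyXxx  (last char: 'x')
  sorted[6] = yXxxy$Y  (last char: 'Y')
Last column: yy$XxxY
Original string S is at sorted index 2

Answer: yy$XxxY
2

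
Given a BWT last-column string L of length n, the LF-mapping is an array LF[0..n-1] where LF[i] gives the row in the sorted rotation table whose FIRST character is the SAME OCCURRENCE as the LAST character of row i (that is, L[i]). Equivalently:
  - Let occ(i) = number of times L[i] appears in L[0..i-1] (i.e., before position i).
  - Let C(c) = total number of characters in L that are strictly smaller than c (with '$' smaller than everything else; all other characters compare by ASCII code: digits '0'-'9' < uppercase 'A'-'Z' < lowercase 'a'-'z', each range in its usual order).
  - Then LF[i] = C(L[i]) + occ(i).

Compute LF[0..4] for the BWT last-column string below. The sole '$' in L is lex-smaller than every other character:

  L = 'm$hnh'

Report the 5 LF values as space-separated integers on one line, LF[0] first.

Char counts: '$':1, 'h':2, 'm':1, 'n':1
C (first-col start): C('$')=0, C('h')=1, C('m')=3, C('n')=4
L[0]='m': occ=0, LF[0]=C('m')+0=3+0=3
L[1]='$': occ=0, LF[1]=C('$')+0=0+0=0
L[2]='h': occ=0, LF[2]=C('h')+0=1+0=1
L[3]='n': occ=0, LF[3]=C('n')+0=4+0=4
L[4]='h': occ=1, LF[4]=C('h')+1=1+1=2

Answer: 3 0 1 4 2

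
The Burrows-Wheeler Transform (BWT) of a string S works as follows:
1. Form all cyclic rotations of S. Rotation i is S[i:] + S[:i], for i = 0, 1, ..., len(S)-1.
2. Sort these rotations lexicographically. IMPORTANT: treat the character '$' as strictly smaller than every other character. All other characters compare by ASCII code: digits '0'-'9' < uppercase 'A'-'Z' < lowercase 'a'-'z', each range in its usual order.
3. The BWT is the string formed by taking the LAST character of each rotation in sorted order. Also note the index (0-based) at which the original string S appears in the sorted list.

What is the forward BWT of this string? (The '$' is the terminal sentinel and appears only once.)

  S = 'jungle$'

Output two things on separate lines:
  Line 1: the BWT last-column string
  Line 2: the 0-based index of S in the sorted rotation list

All 7 rotations (rotation i = S[i:]+S[:i]):
  rot[0] = jungle$
  rot[1] = ungle$j
  rot[2] = ngle$ju
  rot[3] = gle$jun
  rot[4] = le$jung
  rot[5] = e$jungl
  rot[6] = $jungle
Sorted (with $ < everything):
  sorted[0] = $jungle  (last char: 'e')
  sorted[1] = e$jungl  (last char: 'l')
  sorted[2] = gle$jun  (last char: 'n')
  sorted[3] = jungle$  (last char: '$')
  sorted[4] = le$jung  (last char: 'g')
  sorted[5] = ngle$ju  (last char: 'u')
  sorted[6] = ungle$j  (last char: 'j')
Last column: eln$guj
Original string S is at sorted index 3

Answer: eln$guj
3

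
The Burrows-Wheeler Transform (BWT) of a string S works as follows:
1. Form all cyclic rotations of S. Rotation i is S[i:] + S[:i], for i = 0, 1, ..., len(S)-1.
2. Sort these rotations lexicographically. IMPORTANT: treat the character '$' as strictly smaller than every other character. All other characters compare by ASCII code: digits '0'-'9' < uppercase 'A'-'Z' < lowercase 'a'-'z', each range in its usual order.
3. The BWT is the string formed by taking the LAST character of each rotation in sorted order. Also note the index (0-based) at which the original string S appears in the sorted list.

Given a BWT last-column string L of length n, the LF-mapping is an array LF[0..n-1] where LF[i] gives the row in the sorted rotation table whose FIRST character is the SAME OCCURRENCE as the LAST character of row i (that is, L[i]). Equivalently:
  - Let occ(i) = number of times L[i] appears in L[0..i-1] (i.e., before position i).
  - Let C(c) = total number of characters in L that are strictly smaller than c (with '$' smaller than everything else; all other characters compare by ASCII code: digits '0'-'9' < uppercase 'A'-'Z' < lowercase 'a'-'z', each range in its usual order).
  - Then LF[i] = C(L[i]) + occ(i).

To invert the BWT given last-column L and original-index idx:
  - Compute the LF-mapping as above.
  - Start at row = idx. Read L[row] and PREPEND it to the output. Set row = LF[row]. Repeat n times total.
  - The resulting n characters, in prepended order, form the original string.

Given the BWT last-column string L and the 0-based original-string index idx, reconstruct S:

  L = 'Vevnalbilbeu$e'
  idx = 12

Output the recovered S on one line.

LF mapping: 1 5 13 11 2 9 3 8 10 4 6 12 0 7
Walk LF starting at row 12, prepending L[row]:
  step 1: row=12, L[12]='$', prepend. Next row=LF[12]=0
  step 2: row=0, L[0]='V', prepend. Next row=LF[0]=1
  step 3: row=1, L[1]='e', prepend. Next row=LF[1]=5
  step 4: row=5, L[5]='l', prepend. Next row=LF[5]=9
  step 5: row=9, L[9]='b', prepend. Next row=LF[9]=4
  step 6: row=4, L[4]='a', prepend. Next row=LF[4]=2
  step 7: row=2, L[2]='v', prepend. Next row=LF[2]=13
  step 8: row=13, L[13]='e', prepend. Next row=LF[13]=7
  step 9: row=7, L[7]='i', prepend. Next row=LF[7]=8
  step 10: row=8, L[8]='l', prepend. Next row=LF[8]=10
  step 11: row=10, L[10]='e', prepend. Next row=LF[10]=6
  step 12: row=6, L[6]='b', prepend. Next row=LF[6]=3
  step 13: row=3, L[3]='n', prepend. Next row=LF[3]=11
  step 14: row=11, L[11]='u', prepend. Next row=LF[11]=12
Reversed output: unbelievableV$

Answer: unbelievableV$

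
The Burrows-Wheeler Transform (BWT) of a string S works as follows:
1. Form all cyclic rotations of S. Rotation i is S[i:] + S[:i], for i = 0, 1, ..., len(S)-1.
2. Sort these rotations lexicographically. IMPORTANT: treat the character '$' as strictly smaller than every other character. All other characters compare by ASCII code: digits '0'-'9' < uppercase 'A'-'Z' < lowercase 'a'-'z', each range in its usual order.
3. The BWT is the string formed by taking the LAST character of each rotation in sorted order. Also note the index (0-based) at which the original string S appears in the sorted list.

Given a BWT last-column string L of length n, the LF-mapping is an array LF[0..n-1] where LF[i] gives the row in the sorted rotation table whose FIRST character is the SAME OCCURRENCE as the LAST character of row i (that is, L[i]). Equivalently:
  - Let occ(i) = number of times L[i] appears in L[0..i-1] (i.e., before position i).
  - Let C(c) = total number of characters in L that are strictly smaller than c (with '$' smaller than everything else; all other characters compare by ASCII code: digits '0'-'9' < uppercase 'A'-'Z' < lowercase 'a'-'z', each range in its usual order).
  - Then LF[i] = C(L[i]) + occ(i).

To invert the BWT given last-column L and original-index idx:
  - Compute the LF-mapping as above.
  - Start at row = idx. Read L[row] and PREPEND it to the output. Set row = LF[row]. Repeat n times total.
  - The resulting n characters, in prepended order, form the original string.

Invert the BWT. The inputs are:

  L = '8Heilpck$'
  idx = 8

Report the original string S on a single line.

Answer: pickleH8$

Derivation:
LF mapping: 1 2 4 5 7 8 3 6 0
Walk LF starting at row 8, prepending L[row]:
  step 1: row=8, L[8]='$', prepend. Next row=LF[8]=0
  step 2: row=0, L[0]='8', prepend. Next row=LF[0]=1
  step 3: row=1, L[1]='H', prepend. Next row=LF[1]=2
  step 4: row=2, L[2]='e', prepend. Next row=LF[2]=4
  step 5: row=4, L[4]='l', prepend. Next row=LF[4]=7
  step 6: row=7, L[7]='k', prepend. Next row=LF[7]=6
  step 7: row=6, L[6]='c', prepend. Next row=LF[6]=3
  step 8: row=3, L[3]='i', prepend. Next row=LF[3]=5
  step 9: row=5, L[5]='p', prepend. Next row=LF[5]=8
Reversed output: pickleH8$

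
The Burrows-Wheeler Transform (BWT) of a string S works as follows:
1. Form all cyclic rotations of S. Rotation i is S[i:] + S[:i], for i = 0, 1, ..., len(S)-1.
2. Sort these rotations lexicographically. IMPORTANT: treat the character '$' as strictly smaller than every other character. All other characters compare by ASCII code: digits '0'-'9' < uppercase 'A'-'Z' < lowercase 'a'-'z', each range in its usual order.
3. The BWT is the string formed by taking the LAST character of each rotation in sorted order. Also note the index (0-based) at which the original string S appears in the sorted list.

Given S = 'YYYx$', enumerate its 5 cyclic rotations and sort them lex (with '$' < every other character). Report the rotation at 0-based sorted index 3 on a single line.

Answer: Yx$YY

Derivation:
All 5 rotations (rotation i = S[i:]+S[:i]):
  rot[0] = YYYx$
  rot[1] = YYx$Y
  rot[2] = Yx$YY
  rot[3] = x$YYY
  rot[4] = $YYYx
Sorted (with $ < everything):
  sorted[0] = $YYYx
  sorted[1] = YYYx$
  sorted[2] = YYx$Y
  sorted[3] = Yx$YY
  sorted[4] = x$YYY
sorted[3] = Yx$YY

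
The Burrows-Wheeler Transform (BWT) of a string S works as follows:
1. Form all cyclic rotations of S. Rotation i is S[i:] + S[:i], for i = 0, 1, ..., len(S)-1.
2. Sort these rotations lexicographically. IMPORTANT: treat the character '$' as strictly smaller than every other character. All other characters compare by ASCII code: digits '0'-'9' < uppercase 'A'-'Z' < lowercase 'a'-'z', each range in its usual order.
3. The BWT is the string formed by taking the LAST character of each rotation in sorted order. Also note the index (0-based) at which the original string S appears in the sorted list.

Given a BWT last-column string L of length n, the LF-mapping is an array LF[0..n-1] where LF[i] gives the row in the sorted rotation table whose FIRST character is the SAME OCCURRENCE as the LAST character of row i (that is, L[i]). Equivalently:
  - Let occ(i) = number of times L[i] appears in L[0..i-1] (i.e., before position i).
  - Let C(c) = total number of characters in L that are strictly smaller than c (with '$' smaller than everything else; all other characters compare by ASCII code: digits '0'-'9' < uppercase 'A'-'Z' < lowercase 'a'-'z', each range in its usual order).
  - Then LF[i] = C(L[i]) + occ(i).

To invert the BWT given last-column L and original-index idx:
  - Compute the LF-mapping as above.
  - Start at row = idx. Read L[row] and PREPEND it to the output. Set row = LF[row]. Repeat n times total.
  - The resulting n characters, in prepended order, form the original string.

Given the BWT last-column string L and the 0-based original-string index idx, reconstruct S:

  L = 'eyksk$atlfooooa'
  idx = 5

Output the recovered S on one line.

Answer: kayakfootloose$

Derivation:
LF mapping: 3 14 5 12 6 0 1 13 7 4 8 9 10 11 2
Walk LF starting at row 5, prepending L[row]:
  step 1: row=5, L[5]='$', prepend. Next row=LF[5]=0
  step 2: row=0, L[0]='e', prepend. Next row=LF[0]=3
  step 3: row=3, L[3]='s', prepend. Next row=LF[3]=12
  step 4: row=12, L[12]='o', prepend. Next row=LF[12]=10
  step 5: row=10, L[10]='o', prepend. Next row=LF[10]=8
  step 6: row=8, L[8]='l', prepend. Next row=LF[8]=7
  step 7: row=7, L[7]='t', prepend. Next row=LF[7]=13
  step 8: row=13, L[13]='o', prepend. Next row=LF[13]=11
  step 9: row=11, L[11]='o', prepend. Next row=LF[11]=9
  step 10: row=9, L[9]='f', prepend. Next row=LF[9]=4
  step 11: row=4, L[4]='k', prepend. Next row=LF[4]=6
  step 12: row=6, L[6]='a', prepend. Next row=LF[6]=1
  step 13: row=1, L[1]='y', prepend. Next row=LF[1]=14
  step 14: row=14, L[14]='a', prepend. Next row=LF[14]=2
  step 15: row=2, L[2]='k', prepend. Next row=LF[2]=5
Reversed output: kayakfootloose$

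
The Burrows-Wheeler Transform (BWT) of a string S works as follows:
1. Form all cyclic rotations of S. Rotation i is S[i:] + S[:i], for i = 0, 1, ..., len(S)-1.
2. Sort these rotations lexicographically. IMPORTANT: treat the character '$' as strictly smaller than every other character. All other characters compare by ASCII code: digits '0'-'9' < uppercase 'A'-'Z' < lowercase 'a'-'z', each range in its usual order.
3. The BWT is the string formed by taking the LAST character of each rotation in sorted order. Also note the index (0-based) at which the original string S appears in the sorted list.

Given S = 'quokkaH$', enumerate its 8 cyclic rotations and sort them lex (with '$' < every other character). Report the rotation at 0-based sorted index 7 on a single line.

Answer: uokkaH$q

Derivation:
All 8 rotations (rotation i = S[i:]+S[:i]):
  rot[0] = quokkaH$
  rot[1] = uokkaH$q
  rot[2] = okkaH$qu
  rot[3] = kkaH$quo
  rot[4] = kaH$quok
  rot[5] = aH$quokk
  rot[6] = H$quokka
  rot[7] = $quokkaH
Sorted (with $ < everything):
  sorted[0] = $quokkaH
  sorted[1] = H$quokka
  sorted[2] = aH$quokk
  sorted[3] = kaH$quok
  sorted[4] = kkaH$quo
  sorted[5] = okkaH$qu
  sorted[6] = quokkaH$
  sorted[7] = uokkaH$q
sorted[7] = uokkaH$q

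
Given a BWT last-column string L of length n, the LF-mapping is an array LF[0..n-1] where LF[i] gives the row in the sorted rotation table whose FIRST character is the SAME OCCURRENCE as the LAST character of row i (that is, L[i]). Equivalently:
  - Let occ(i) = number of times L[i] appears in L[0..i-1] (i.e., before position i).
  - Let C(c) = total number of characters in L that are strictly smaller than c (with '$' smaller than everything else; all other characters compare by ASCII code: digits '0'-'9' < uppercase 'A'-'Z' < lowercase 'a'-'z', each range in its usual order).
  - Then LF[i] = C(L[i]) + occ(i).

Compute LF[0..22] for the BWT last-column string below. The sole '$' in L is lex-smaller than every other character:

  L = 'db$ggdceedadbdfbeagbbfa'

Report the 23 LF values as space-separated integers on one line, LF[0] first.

Answer: 10 4 0 20 21 11 9 15 16 12 1 13 5 14 18 6 17 2 22 7 8 19 3

Derivation:
Char counts: '$':1, 'a':3, 'b':5, 'c':1, 'd':5, 'e':3, 'f':2, 'g':3
C (first-col start): C('$')=0, C('a')=1, C('b')=4, C('c')=9, C('d')=10, C('e')=15, C('f')=18, C('g')=20
L[0]='d': occ=0, LF[0]=C('d')+0=10+0=10
L[1]='b': occ=0, LF[1]=C('b')+0=4+0=4
L[2]='$': occ=0, LF[2]=C('$')+0=0+0=0
L[3]='g': occ=0, LF[3]=C('g')+0=20+0=20
L[4]='g': occ=1, LF[4]=C('g')+1=20+1=21
L[5]='d': occ=1, LF[5]=C('d')+1=10+1=11
L[6]='c': occ=0, LF[6]=C('c')+0=9+0=9
L[7]='e': occ=0, LF[7]=C('e')+0=15+0=15
L[8]='e': occ=1, LF[8]=C('e')+1=15+1=16
L[9]='d': occ=2, LF[9]=C('d')+2=10+2=12
L[10]='a': occ=0, LF[10]=C('a')+0=1+0=1
L[11]='d': occ=3, LF[11]=C('d')+3=10+3=13
L[12]='b': occ=1, LF[12]=C('b')+1=4+1=5
L[13]='d': occ=4, LF[13]=C('d')+4=10+4=14
L[14]='f': occ=0, LF[14]=C('f')+0=18+0=18
L[15]='b': occ=2, LF[15]=C('b')+2=4+2=6
L[16]='e': occ=2, LF[16]=C('e')+2=15+2=17
L[17]='a': occ=1, LF[17]=C('a')+1=1+1=2
L[18]='g': occ=2, LF[18]=C('g')+2=20+2=22
L[19]='b': occ=3, LF[19]=C('b')+3=4+3=7
L[20]='b': occ=4, LF[20]=C('b')+4=4+4=8
L[21]='f': occ=1, LF[21]=C('f')+1=18+1=19
L[22]='a': occ=2, LF[22]=C('a')+2=1+2=3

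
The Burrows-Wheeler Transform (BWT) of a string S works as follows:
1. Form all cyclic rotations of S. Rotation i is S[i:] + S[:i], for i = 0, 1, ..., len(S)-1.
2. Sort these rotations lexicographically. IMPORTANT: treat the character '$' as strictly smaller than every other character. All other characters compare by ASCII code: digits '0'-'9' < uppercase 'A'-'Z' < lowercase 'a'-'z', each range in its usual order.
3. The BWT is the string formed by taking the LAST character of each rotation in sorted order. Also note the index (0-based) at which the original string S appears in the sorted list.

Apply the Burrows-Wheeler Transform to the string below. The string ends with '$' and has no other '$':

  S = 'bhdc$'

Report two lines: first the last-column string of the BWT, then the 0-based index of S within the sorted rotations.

Answer: c$dhb
1

Derivation:
All 5 rotations (rotation i = S[i:]+S[:i]):
  rot[0] = bhdc$
  rot[1] = hdc$b
  rot[2] = dc$bh
  rot[3] = c$bhd
  rot[4] = $bhdc
Sorted (with $ < everything):
  sorted[0] = $bhdc  (last char: 'c')
  sorted[1] = bhdc$  (last char: '$')
  sorted[2] = c$bhd  (last char: 'd')
  sorted[3] = dc$bh  (last char: 'h')
  sorted[4] = hdc$b  (last char: 'b')
Last column: c$dhb
Original string S is at sorted index 1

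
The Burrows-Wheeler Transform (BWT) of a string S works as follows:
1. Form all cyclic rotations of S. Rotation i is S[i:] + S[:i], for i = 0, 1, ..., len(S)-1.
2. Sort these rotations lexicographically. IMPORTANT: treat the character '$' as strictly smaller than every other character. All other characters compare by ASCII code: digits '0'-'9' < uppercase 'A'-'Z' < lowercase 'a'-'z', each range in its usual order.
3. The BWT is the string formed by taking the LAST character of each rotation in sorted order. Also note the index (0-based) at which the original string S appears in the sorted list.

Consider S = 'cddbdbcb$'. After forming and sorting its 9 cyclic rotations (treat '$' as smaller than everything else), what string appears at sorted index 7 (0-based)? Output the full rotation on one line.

Answer: dbdbcb$cd

Derivation:
All 9 rotations (rotation i = S[i:]+S[:i]):
  rot[0] = cddbdbcb$
  rot[1] = ddbdbcb$c
  rot[2] = dbdbcb$cd
  rot[3] = bdbcb$cdd
  rot[4] = dbcb$cddb
  rot[5] = bcb$cddbd
  rot[6] = cb$cddbdb
  rot[7] = b$cddbdbc
  rot[8] = $cddbdbcb
Sorted (with $ < everything):
  sorted[0] = $cddbdbcb
  sorted[1] = b$cddbdbc
  sorted[2] = bcb$cddbd
  sorted[3] = bdbcb$cdd
  sorted[4] = cb$cddbdb
  sorted[5] = cddbdbcb$
  sorted[6] = dbcb$cddb
  sorted[7] = dbdbcb$cd
  sorted[8] = ddbdbcb$c
sorted[7] = dbdbcb$cd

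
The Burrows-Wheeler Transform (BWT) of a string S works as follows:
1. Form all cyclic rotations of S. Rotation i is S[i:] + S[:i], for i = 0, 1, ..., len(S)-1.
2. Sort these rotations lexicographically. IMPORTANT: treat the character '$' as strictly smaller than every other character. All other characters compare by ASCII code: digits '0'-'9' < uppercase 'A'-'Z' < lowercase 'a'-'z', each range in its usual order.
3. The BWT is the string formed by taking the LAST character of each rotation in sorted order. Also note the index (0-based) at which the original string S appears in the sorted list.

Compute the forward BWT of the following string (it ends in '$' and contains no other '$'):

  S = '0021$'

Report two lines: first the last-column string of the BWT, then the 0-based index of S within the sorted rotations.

All 5 rotations (rotation i = S[i:]+S[:i]):
  rot[0] = 0021$
  rot[1] = 021$0
  rot[2] = 21$00
  rot[3] = 1$002
  rot[4] = $0021
Sorted (with $ < everything):
  sorted[0] = $0021  (last char: '1')
  sorted[1] = 0021$  (last char: '$')
  sorted[2] = 021$0  (last char: '0')
  sorted[3] = 1$002  (last char: '2')
  sorted[4] = 21$00  (last char: '0')
Last column: 1$020
Original string S is at sorted index 1

Answer: 1$020
1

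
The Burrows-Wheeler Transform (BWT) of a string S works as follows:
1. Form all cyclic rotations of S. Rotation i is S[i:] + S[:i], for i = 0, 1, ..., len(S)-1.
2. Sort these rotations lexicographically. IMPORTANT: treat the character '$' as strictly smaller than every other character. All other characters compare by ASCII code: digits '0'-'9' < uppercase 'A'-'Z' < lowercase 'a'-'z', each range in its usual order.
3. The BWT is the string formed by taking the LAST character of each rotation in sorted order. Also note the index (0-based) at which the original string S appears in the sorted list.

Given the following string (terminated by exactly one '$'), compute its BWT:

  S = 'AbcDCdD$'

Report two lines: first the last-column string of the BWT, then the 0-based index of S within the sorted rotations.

All 8 rotations (rotation i = S[i:]+S[:i]):
  rot[0] = AbcDCdD$
  rot[1] = bcDCdD$A
  rot[2] = cDCdD$Ab
  rot[3] = DCdD$Abc
  rot[4] = CdD$AbcD
  rot[5] = dD$AbcDC
  rot[6] = D$AbcDCd
  rot[7] = $AbcDCdD
Sorted (with $ < everything):
  sorted[0] = $AbcDCdD  (last char: 'D')
  sorted[1] = AbcDCdD$  (last char: '$')
  sorted[2] = CdD$AbcD  (last char: 'D')
  sorted[3] = D$AbcDCd  (last char: 'd')
  sorted[4] = DCdD$Abc  (last char: 'c')
  sorted[5] = bcDCdD$A  (last char: 'A')
  sorted[6] = cDCdD$Ab  (last char: 'b')
  sorted[7] = dD$AbcDC  (last char: 'C')
Last column: D$DdcAbC
Original string S is at sorted index 1

Answer: D$DdcAbC
1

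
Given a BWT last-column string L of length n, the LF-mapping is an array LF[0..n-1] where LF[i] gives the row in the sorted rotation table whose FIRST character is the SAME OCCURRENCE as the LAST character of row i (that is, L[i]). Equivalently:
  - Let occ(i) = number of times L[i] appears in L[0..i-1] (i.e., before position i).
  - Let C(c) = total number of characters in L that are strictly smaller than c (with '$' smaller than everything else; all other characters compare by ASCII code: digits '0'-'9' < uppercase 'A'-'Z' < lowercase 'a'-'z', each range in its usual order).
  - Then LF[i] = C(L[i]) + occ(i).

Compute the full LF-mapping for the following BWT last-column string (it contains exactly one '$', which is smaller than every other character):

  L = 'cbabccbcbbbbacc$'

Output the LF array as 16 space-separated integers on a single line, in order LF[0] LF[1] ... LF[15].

Answer: 10 3 1 4 11 12 5 13 6 7 8 9 2 14 15 0

Derivation:
Char counts: '$':1, 'a':2, 'b':7, 'c':6
C (first-col start): C('$')=0, C('a')=1, C('b')=3, C('c')=10
L[0]='c': occ=0, LF[0]=C('c')+0=10+0=10
L[1]='b': occ=0, LF[1]=C('b')+0=3+0=3
L[2]='a': occ=0, LF[2]=C('a')+0=1+0=1
L[3]='b': occ=1, LF[3]=C('b')+1=3+1=4
L[4]='c': occ=1, LF[4]=C('c')+1=10+1=11
L[5]='c': occ=2, LF[5]=C('c')+2=10+2=12
L[6]='b': occ=2, LF[6]=C('b')+2=3+2=5
L[7]='c': occ=3, LF[7]=C('c')+3=10+3=13
L[8]='b': occ=3, LF[8]=C('b')+3=3+3=6
L[9]='b': occ=4, LF[9]=C('b')+4=3+4=7
L[10]='b': occ=5, LF[10]=C('b')+5=3+5=8
L[11]='b': occ=6, LF[11]=C('b')+6=3+6=9
L[12]='a': occ=1, LF[12]=C('a')+1=1+1=2
L[13]='c': occ=4, LF[13]=C('c')+4=10+4=14
L[14]='c': occ=5, LF[14]=C('c')+5=10+5=15
L[15]='$': occ=0, LF[15]=C('$')+0=0+0=0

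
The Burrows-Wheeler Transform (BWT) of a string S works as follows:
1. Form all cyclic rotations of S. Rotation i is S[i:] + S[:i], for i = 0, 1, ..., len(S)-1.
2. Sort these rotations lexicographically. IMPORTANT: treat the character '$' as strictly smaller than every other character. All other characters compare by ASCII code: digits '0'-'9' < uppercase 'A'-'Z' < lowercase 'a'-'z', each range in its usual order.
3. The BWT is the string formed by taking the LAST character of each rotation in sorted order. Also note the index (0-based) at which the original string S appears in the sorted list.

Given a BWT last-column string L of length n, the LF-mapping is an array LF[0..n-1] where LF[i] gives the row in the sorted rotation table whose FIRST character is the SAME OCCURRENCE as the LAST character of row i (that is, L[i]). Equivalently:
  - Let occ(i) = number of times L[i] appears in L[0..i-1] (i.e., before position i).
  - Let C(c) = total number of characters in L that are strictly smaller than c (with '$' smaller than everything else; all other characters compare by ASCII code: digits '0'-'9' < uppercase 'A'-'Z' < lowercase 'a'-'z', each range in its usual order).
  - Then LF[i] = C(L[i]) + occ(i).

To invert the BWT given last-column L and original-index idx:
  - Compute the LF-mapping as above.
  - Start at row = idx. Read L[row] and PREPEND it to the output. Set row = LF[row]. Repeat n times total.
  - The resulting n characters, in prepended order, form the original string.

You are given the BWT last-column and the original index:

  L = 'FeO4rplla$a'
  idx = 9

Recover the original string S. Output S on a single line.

LF mapping: 2 6 3 1 10 9 7 8 4 0 5
Walk LF starting at row 9, prepending L[row]:
  step 1: row=9, L[9]='$', prepend. Next row=LF[9]=0
  step 2: row=0, L[0]='F', prepend. Next row=LF[0]=2
  step 3: row=2, L[2]='O', prepend. Next row=LF[2]=3
  step 4: row=3, L[3]='4', prepend. Next row=LF[3]=1
  step 5: row=1, L[1]='e', prepend. Next row=LF[1]=6
  step 6: row=6, L[6]='l', prepend. Next row=LF[6]=7
  step 7: row=7, L[7]='l', prepend. Next row=LF[7]=8
  step 8: row=8, L[8]='a', prepend. Next row=LF[8]=4
  step 9: row=4, L[4]='r', prepend. Next row=LF[4]=10
  step 10: row=10, L[10]='a', prepend. Next row=LF[10]=5
  step 11: row=5, L[5]='p', prepend. Next row=LF[5]=9
Reversed output: paralle4OF$

Answer: paralle4OF$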